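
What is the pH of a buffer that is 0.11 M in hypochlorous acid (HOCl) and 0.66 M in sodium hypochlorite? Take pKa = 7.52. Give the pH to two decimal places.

pH = 8.30

Henderson–Hasselbalch: pH = pKa + log([OCl-]/[HOCl]) = 7.52 + log(0.66/0.11)
pH = 7.52 + (+0.778) = 8.30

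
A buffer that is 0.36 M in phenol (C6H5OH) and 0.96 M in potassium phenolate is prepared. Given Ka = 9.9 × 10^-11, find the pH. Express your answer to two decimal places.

pKa = −log(9.9 × 10^-11) = 10.004
Henderson–Hasselbalch: pH = pKa + log([C6H5O-]/[C6H5OH]) = 10.004 + log(0.96/0.36)
pH = 10.004 + (+0.426) = 10.43

pH = 10.43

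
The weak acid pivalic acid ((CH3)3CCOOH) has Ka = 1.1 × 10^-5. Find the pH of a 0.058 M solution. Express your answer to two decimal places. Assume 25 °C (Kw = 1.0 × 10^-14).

(CH3)3CCOOH ⇌ (CH3)3CCOO- + H+
From the ICE table, Ka = x²/(0.058 − x) = 1.1 × 10^-5.
Since Ka ≪ C₀, x ≈ √(Ka·C₀) = 7.99 × 10^-4 M.
pH = −log(7.99 × 10^-4) = 3.10

pH = 3.10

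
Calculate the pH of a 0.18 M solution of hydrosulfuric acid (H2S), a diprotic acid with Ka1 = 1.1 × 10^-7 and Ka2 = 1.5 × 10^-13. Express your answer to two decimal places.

Since Ka1 ≫ Ka2, the first ionization dominates [H+].
Ka1 = x²/(0.18 − x) = 1.1 × 10^-7
x ≈ √(1.1 × 10^-7 × 0.18) = 1.41 × 10^-4 M
pH = −log(1.41 × 10^-4) = 3.85

pH = 3.85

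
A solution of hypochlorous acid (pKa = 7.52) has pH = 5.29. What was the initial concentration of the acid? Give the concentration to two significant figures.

C₀ = 8.8 × 10^-4 M

[H+] = 10^(-5.29) = 5.13 × 10^-6 M = x
Ka = 10^(−7.52) = 3.02 × 10^-8
Ka = x²/(C₀ − x) ⇒ C₀ = x + x²/Ka
C₀ = 5.13 × 10^-6 + (5.13 × 10^-6)²/(3.02 × 10^-8) = 8.77 × 10^-4 M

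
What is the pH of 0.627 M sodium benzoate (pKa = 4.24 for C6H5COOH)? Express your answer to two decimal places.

C6H5COO- is the conjugate base of the weak acid C6H5COOH.
Ka = 10^(−4.24) = 5.75 × 10^-5
Kb = Kw/Ka = 1.0×10^-14 / 5.75 × 10^-5 = 1.74 × 10^-10
From the ICE table, Kb = [OH-]²/(0.627 − [OH-]) = 1.74 × 10^-10.
Neglecting [OH-] in the denominator: [OH-] = √(1.74 × 10^-10 × 0.627) = 1.04 × 10^-5 M
([OH-]/C₀ = 0.0017% < 5%, so the approximation holds.)
pOH = −log(1.04 × 10^-5) = 4.98; pH = 14.00 − 4.98 = 9.02

pH = 9.02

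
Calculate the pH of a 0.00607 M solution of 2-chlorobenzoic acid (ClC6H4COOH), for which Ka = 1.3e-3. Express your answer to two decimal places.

pH = 2.65

ClC6H4COOH ⇌ ClC6H4COO- + H+
Let x = [H+] at equilibrium. Ka = x²/(0.00607 − x).
The 5% rule fails; solving x² + Ka·x − Ka·C₀ = 0 exactly:
x = [−0.0013 + √(0.0013² + 3.16e-05)]/2 = 2.23 × 10^-3 M
pH = −log(2.23 × 10^-3) = 2.65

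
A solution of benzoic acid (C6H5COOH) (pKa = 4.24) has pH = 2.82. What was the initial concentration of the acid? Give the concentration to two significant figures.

[H+] = 10^(-2.82) = 1.51 × 10^-3 M = x
Ka = 10^(−4.24) = 5.75 × 10^-5
Ka = x²/(C₀ − x) ⇒ C₀ = x + x²/Ka
C₀ = 1.51 × 10^-3 + (1.51 × 10^-3)²/(5.75 × 10^-5) = 4.12 × 10^-2 M

C₀ = 4.1 × 10^-2 M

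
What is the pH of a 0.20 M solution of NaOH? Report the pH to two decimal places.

NaOH is a strong base; [OH-] = 0.2 M.
pOH = -log(0.2) = 0.70
pH = 14.00 - 0.70 = 13.30

pH = 13.30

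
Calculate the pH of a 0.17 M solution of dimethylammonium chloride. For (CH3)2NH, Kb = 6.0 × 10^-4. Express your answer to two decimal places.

pH = 5.77

(CH3)2NH2+ is the conjugate acid of the weak base (CH3)2NH.
Ka = Kw/Kb = 1.0×10^-14 / 6.0 × 10^-4 = 1.67 × 10^-11
Ka = [H+]²/(0.17 − [H+]) = 1.67 × 10^-11
Assume [H+] ≪ 0.17: [H+] ≈ √(1.67 × 10^-11 × 0.17) = 1.68 × 10^-6 M
pH = −log(1.68 × 10^-6) = 5.77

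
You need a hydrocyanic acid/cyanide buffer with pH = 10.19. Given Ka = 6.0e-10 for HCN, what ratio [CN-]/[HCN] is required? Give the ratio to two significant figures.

pKa = -log(6.0 × 10^-10) = 9.222
pH = pKa + log(r) ⇒ log(r) = 10.19 − 9.222 = +0.968
r = [CN-]/[HCN] = 10^(+0.968) = 9.29

ratio = 9.3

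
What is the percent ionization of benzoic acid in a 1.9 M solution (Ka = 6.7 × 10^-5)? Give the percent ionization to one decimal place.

0.6%

C6H5COOH ⇌ C6H5COO- + H+; let x = [H+] at equilibrium.
x ≈ √(Ka·C₀) = √(6.7 × 10^-5 × 1.9) = 1.13 × 10^-2 M
% ionization = x/C₀ × 100% = 1.13 × 10^-2/1.9 × 100% = 0.6%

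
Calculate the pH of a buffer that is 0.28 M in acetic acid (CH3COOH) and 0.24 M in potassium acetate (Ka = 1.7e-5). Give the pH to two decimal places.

pKa = −log(1.7 × 10^-5) = 4.770
pH = pKa + log([A⁻]/[HA]) = 4.770 + log(0.24/0.28)
pH = 4.770 + (-0.067) = 4.70

pH = 4.70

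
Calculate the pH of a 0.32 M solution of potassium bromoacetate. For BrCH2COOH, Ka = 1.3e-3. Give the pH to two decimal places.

pH = 8.20

BrCH2COO- is the conjugate base of the weak acid BrCH2COOH.
Kb = Kw/Ka = 1.0×10^-14 / 1.3 × 10^-3 = 7.69 × 10^-12
From the ICE table, Kb = [OH-]²/(0.32 − [OH-]) = 7.69 × 10^-12.
Since Kb ≪ C₀, [OH-] ≈ √(Kb·C₀) = 1.57 × 10^-6 M.
Check: 0.00049% ionized — well under 5%, approximation valid.
pOH = −log(1.57 × 10^-6) = 5.80; pH = 14.00 − 5.80 = 8.20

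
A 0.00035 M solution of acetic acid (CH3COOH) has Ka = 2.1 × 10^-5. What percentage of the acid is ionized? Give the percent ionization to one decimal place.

21.7%

CH3COOH ⇌ CH3COO- + H+; let x = [H+] at equilibrium.
Solve x² + 2.1e-05x − 7.35e-09 = 0 → x = 7.59 × 10^-5 M
% ionization = x/C₀ × 100% = 7.59 × 10^-5/0.00035 × 100% = 21.7%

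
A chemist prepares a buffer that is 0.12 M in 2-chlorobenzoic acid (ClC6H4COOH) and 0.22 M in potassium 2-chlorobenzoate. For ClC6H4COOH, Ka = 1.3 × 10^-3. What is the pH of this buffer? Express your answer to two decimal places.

pH = 3.15

pKa = −log(1.3 × 10^-3) = 2.886
pH = pKa + log([A⁻]/[HA]) = 2.886 + log(0.22/0.12)
pH = 2.886 + (+0.263) = 3.15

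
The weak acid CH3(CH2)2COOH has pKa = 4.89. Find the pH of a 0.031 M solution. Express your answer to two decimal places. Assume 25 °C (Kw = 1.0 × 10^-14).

pH = 3.20

CH3(CH2)2COOH ⇌ CH3(CH2)2COO- + H+
Ka = 10^(−4.89) = 1.29 × 10^-5
Ka = x²/(0.031 − x) = 1.29 × 10^-5
Neglecting x in the denominator: x = √(1.29 × 10^-5 × 0.031) = 6.32 × 10^-4 M
(x/C₀ = 2% < 5%, so the approximation holds.)
pH = −log[H+] = −log(6.32 × 10^-4) = 3.20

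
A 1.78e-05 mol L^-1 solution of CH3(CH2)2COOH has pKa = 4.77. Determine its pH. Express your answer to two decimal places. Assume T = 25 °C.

pH = 4.96

CH3(CH2)2COOH ⇌ CH3(CH2)2COO- + H+
Ka = 10^(−4.77) = 1.70 × 10^-5
Ka = [H+]²/(1.78e-05 − [H+]) = 1.70 × 10^-5
The 5% rule fails; solving [H+]² + Ka·[H+] − Ka·C₀ = 0 exactly:
[H+] = (−Ka + √(Ka² + 4·Ka·C₀))/2 = 1.09 × 10^-5 M
pH = −log[H+] = −log(1.09 × 10^-5) = 4.96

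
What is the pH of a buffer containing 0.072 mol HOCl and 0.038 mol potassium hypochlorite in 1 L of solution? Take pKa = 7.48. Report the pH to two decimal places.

pH = 7.20

pH = pKa + log([A⁻]/[HA]) = 7.48 + log(0.038/0.072)
pH = 7.48 + (-0.278) = 7.20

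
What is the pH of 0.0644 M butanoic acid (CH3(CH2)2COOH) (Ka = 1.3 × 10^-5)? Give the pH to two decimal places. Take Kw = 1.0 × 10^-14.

CH3(CH2)2COOH ⇌ CH3(CH2)2COO- + H+
From the ICE table, Ka = [H+]²/(0.0644 − [H+]) = 1.3 × 10^-5.
Neglecting [H+] in the denominator: [H+] = √(1.3 × 10^-5 × 0.0644) = 9.15 × 10^-4 M
([H+]/C₀ = 1.4% < 5%, so the approximation holds.)
pH = −log(9.15 × 10^-4) = 3.04

pH = 3.04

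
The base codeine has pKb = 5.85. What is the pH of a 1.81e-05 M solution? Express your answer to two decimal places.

C18H21NO3 + H2O ⇌ C18H22NO3+ + OH-
Kb = 10^(−5.85) = 1.41 × 10^-6
Let x = [OH-] at equilibrium. Kb = x²/(1.81e-05 − x).
Here C₀/Kb ≈ 12.8, so the small-x approximation fails. Use the quadratic:
x = [−1.41e-06 + √(1.41e-06² + 1.02e-10)]/2 = 4.40 × 10^-6 M
pOH = −log(4.40 × 10^-6) = 5.36; pH = 14.00 − 5.36 = 8.64

pH = 8.64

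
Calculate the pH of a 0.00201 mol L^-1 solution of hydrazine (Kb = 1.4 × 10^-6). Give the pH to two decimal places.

N2H4 + H2O ⇌ N2H5+ + OH-
Kb = [OH-]²/(0.00201 − [OH-]) = 1.4 × 10^-6
Assume [OH-] ≪ 0.00201: [OH-] ≈ √(1.4 × 10^-6 × 0.00201) = 5.30 × 10^-5 M
pOH = −log(5.30 × 10^-5) = 4.28; pH = 14.00 − 4.28 = 9.72

pH = 9.72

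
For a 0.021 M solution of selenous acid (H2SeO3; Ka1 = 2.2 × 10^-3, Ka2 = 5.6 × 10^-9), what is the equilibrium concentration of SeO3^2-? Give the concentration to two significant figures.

First ionization gives [H+] ≈ [HSeO3-] = 5.79 × 10^-3 M.
Second step: Ka2 = [H+][SeO3^2-]/[HSeO3-] ≈ [SeO3^2-] (since [H+] ≈ [HSeO3-]).
So [SeO3^2-] ≈ Ka2.

5.6 × 10^-9 M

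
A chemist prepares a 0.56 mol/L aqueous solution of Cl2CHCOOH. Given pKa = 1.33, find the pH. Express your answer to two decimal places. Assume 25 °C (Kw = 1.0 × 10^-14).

Cl2CHCOOH ⇌ Cl2CHCOO- + H+
Ka = 10^(−1.33) = 4.68 × 10^-2
From the ICE table, Ka = [H+]²/(0.56 − [H+]) = 4.68 × 10^-2.
[H+] is not negligible relative to C₀; solve [H+]² + 0.0468·[H+] − 0.0262 = 0.
[H+] = (−Ka + √(Ka² + 4·Ka·C₀))/2 = 1.40 × 10^-1 M
pH = −log(1.40 × 10^-1) = 0.85

pH = 0.85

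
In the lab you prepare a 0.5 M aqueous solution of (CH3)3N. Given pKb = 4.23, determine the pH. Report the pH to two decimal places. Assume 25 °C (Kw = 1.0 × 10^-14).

pH = 11.73

(CH3)3N + H2O ⇌ (CH3)3NH+ + OH-
Kb = 10^(−4.23) = 5.89 × 10^-5
From the ICE table, Kb = x²/(0.5 − x) = 5.89 × 10^-5.
Neglecting x in the denominator: x = √(5.89 × 10^-5 × 0.5) = 5.43 × 10^-3 M
pOH = 2.27, so pH = 14.00 − pOH = 11.73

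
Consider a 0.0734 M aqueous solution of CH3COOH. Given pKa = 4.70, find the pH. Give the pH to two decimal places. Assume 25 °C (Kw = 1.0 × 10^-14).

pH = 2.92

CH3COOH ⇌ CH3COO- + H+
Ka = 10^(−4.70) = 2.00 × 10^-5
From the ICE table, Ka = [H+]²/(0.0734 − [H+]) = 2.00 × 10^-5.
Assume [H+] ≪ 0.0734: [H+] ≈ √(2.00 × 10^-5 × 0.0734) = 1.21 × 10^-3 M
Check: 1.7% ionized — well under 5%, approximation valid.
pH = −log(1.21 × 10^-3) = 2.92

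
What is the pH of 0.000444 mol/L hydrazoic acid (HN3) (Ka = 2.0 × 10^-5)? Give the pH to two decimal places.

HN3 ⇌ N3- + H+
Ka = [H+]²/(0.000444 − [H+]) = 2.0 × 10^-5
Here C₀/Ka ≈ 22.2, so the small-[H+] approximation fails. Use the quadratic:
[H+] = [−2e-05 + √(2e-05² + 3.55e-08)]/2 = 8.48 × 10^-5 M
pH = −log(8.48 × 10^-5) = 4.07

pH = 4.07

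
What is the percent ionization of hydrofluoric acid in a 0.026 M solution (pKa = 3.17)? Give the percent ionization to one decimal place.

14.9%

HF ⇌ F- + H+; let x = [H+] at equilibrium.
Ka = 10^(−3.17) = 6.76 × 10^-4
Solve x² + 0.000676x − 1.76e-05 = 0 → x = 3.87 × 10^-3 M
% ionization = x/C₀ × 100% = 3.87 × 10^-3/0.026 × 100% = 14.9%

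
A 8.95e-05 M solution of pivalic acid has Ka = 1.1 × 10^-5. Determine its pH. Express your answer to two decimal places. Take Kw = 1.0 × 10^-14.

pH = 4.58

(CH3)3CCOOH ⇌ (CH3)3CCOO- + H+
From the ICE table, Ka = [H+]²/(8.95e-05 − [H+]) = 1.1 × 10^-5.
[H+] is not negligible relative to C₀; solve [H+]² + 1.1e-05·[H+] − 9.84e-10 = 0.
[H+] = [−1.1e-05 + √(1.1e-05² + 3.94e-09)]/2 = 2.64 × 10^-5 M
pH = −log[H+] = −log(2.64 × 10^-5) = 4.58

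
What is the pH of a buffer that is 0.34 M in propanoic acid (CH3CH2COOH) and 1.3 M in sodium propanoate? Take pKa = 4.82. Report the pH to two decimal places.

pH = 5.40

pH = pKa + log([A⁻]/[HA]) = 4.82 + log(1.3/0.34)
pH = 4.82 + (+0.582) = 5.40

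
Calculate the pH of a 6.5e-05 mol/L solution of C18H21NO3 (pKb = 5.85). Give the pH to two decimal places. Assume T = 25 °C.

C18H21NO3 + H2O ⇌ C18H22NO3+ + OH-
Kb = 10^(−5.85) = 1.41 × 10^-6
From the ICE table, Kb = x²/(6.5e-05 − x) = 1.41 × 10^-6.
The 5% rule fails; solving x² + Kb·x − Kb·C₀ = 0 exactly:
x = [−1.41e-06 + √(1.41e-06² + 3.67e-10)]/2 = 8.89 × 10^-6 M
pOH = 5.05, so pH = 14.00 − pOH = 8.95

pH = 8.95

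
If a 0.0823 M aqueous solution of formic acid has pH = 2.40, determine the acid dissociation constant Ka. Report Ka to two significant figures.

[H+] = 10^(-2.40) = 3.98 × 10^-3 M
At equilibrium [HA] = 0.0823 − 3.98 × 10^-3 = 7.83 × 10^-2 M
Ka = [H+][A-]/[HA] = (3.98 × 10^-3)² / 7.83 × 10^-2 = 2.0 × 10^-4

Ka = 2.0 × 10^-4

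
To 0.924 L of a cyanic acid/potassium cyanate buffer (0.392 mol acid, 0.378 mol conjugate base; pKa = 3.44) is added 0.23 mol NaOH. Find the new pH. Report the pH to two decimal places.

pH = 4.01

OH- converts HOCN to OCN-: HOCN → 0.162 mol, OCN- → 0.608 mol.
Henderson–Hasselbalch with mole ratio 0.608/0.162: pH = 3.44 + (+0.574)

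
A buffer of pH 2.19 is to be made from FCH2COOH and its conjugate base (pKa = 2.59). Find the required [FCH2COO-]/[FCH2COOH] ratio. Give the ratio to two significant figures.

ratio = 0.40

pH = pKa + log(r) ⇒ log(r) = 2.19 − 2.59 = -0.40
r = [FCH2COO-]/[FCH2COOH] = 10^(-0.40) = 0.398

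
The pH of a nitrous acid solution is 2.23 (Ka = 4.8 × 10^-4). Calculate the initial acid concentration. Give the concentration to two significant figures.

C₀ = 7.8 × 10^-2 M

[H+] = 10^(-2.23) = 5.89 × 10^-3 M = x
Ka = x²/(C₀ − x) ⇒ C₀ = x + x²/Ka
C₀ = 5.89 × 10^-3 + (5.89 × 10^-3)²/(4.8 × 10^-4) = 7.82 × 10^-2 M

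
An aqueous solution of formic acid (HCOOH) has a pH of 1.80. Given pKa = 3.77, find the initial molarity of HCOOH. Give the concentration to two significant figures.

C₀ = 1.5 M

[H+] = 10^(-1.80) = 1.58 × 10^-2 M = x
Ka = 10^(−3.77) = 1.70 × 10^-4
Ka = x²/(C₀ − x) ⇒ C₀ = x + x²/Ka
C₀ = 1.58 × 10^-2 + (1.58 × 10^-2)²/(1.70 × 10^-4) = 1.48 M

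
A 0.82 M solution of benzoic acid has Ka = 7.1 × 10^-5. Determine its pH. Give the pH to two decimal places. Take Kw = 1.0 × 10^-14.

C6H5COOH ⇌ C6H5COO- + H+
Ka = x²/(0.82 − x) = 7.1 × 10^-5
Neglecting x in the denominator: x = √(7.1 × 10^-5 × 0.82) = 7.63 × 10^-3 M
pH = −log(7.63 × 10^-3) = 2.12

pH = 2.12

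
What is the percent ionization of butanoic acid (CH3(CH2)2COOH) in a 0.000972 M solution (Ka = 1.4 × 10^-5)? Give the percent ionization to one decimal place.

11.3%

CH3(CH2)2COOH ⇌ CH3(CH2)2COO- + H+; let x = [H+] at equilibrium.
Solve x² + 1.4e-05x − 1.36e-08 = 0 → x = 1.10 × 10^-4 M
% ionization = x/C₀ × 100% = 1.10 × 10^-4/0.000972 × 100% = 11.3%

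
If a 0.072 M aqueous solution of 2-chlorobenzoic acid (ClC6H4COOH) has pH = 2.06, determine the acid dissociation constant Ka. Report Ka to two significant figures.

Ka = 1.2 × 10^-3

[H+] = 10^(-2.06) = 8.71 × 10^-3 M
At equilibrium [HA] = 0.072 − 8.71 × 10^-3 = 6.33 × 10^-2 M
Ka = [H+][A-]/[HA] = (8.71 × 10^-3)² / 6.33 × 10^-2 = 1.2 × 10^-3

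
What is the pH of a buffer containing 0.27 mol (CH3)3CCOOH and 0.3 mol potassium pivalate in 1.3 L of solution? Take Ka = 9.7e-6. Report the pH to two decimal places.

pKa = −log(9.7 × 10^-6) = 5.013
Henderson–Hasselbalch: pH = pKa + log([(CH3)3CCOO-]/[(CH3)3CCOOH]) = 5.013 + log(0.3/0.27)
pH = 5.013 + (+0.046) = 5.06

pH = 5.06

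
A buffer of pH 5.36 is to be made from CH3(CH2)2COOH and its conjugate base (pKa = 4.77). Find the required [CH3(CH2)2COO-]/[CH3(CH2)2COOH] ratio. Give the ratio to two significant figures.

ratio = 3.9

pH = pKa + log(r) ⇒ log(r) = 5.36 − 4.77 = +0.59
r = [CH3(CH2)2COO-]/[CH3(CH2)2COOH] = 10^(+0.59) = 3.89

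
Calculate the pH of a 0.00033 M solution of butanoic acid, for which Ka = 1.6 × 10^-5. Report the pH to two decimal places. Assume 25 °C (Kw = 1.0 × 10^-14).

pH = 4.19

CH3(CH2)2COOH ⇌ CH3(CH2)2COO- + H+
From the ICE table, Ka = [H+]²/(0.00033 − [H+]) = 1.6 × 10^-5.
[H+] is not negligible relative to C₀; solve [H+]² + 1.6e-05·[H+] − 5.28e-09 = 0.
[H+] = [−1.6e-05 + √(1.6e-05² + 2.11e-08)]/2 = 6.51 × 10^-5 M
pH = −log(6.51 × 10^-5) = 4.19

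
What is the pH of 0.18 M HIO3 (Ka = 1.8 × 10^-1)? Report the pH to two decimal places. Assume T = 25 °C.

HIO3 ⇌ IO3- + H+
Ka = x²/(0.18 − x) = 1.8 × 10^-1
x is not negligible relative to C₀; solve x² + 0.18·x − 0.0324 = 0.
x = (−Ka + √(Ka² + 4·Ka·C₀))/2 = 1.11 × 10^-1 M
pH = −log(1.11 × 10^-1) = 0.95

pH = 0.95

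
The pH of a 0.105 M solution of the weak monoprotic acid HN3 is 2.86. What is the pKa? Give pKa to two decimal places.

[H+] = 10^(-2.86) = 1.38 × 10^-3 M
At equilibrium [HA] = 0.105 − 1.38 × 10^-3 = 1.04 × 10^-1 M
Ka = [H+][A-]/[HA] = (1.38 × 10^-3)² / 1.04 × 10^-1 = 1.83 × 10^-5
pKa = -log(1.83 × 10^-5) = 4.74

pKa = 4.74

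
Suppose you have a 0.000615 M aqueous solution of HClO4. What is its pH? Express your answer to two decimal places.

pH = 3.21

HClO4 is a strong acid and dissociates completely, so [H+] = 0.000615 M.
pH = -log(0.000615) = 3.21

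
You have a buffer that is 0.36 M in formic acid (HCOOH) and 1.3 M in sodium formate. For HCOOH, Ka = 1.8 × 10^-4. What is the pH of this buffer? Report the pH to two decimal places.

pH = 4.30

pKa = −log(1.8 × 10^-4) = 3.745
Henderson–Hasselbalch: pH = pKa + log([HCOO-]/[HCOOH]) = 3.745 + log(1.3/0.36)
pH = 3.745 + (+0.558) = 4.30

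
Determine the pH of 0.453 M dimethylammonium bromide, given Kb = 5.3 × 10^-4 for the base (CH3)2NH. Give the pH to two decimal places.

pH = 5.53

(CH3)2NH2+ is the conjugate acid of the weak base (CH3)2NH.
Ka = Kw/Kb = 1.0×10^-14 / 5.3 × 10^-4 = 1.89 × 10^-11
Let x = [H+] at equilibrium. Ka = x²/(0.453 − x).
Assume x ≪ 0.453: x ≈ √(1.89 × 10^-11 × 0.453) = 2.93 × 10^-6 M
(x/C₀ = 0.00065% < 5%, so the approximation holds.)
pH = −log[H+] = −log(2.93 × 10^-6) = 5.53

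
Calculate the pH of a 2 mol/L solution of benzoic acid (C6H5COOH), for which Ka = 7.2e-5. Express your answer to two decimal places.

pH = 1.92

C6H5COOH ⇌ C6H5COO- + H+
Ka = x²/(2 − x) = 7.2 × 10^-5
Since Ka ≪ C₀, x ≈ √(Ka·C₀) = 1.20 × 10^-2 M.
pH = −log[H+] = −log(1.20 × 10^-2) = 1.92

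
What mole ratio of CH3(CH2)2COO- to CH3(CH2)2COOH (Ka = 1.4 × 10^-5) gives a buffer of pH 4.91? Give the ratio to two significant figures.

pKa = -log(1.4 × 10^-5) = 4.854
pH = pKa + log(r) ⇒ log(r) = 4.91 − 4.854 = +0.056
r = [CH3(CH2)2COO-]/[CH3(CH2)2COOH] = 10^(+0.056) = 1.14

ratio = 1.1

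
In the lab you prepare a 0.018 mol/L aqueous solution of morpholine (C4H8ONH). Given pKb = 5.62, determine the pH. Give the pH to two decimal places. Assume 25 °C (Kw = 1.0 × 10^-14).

C4H8ONH + H2O ⇌ C4H8ONH2+ + OH-
Kb = 10^(−5.62) = 2.40 × 10^-6
From the ICE table, Kb = [OH-]²/(0.018 − [OH-]) = 2.40 × 10^-6.
Assume [OH-] ≪ 0.018: [OH-] ≈ √(2.40 × 10^-6 × 0.018) = 2.08 × 10^-4 M
Check: 1.2% ionized — well under 5%, approximation valid.
pOH = 3.68, so pH = 14.00 − pOH = 10.32

pH = 10.32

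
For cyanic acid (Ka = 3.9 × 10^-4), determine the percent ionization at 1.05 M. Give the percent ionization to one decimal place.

HOCN ⇌ OCN- + H+; let x = [H+] at equilibrium.
x ≈ √(Ka·C₀) = √(3.9 × 10^-4 × 1.05) = 2.02 × 10^-2 M
Fraction ionized = 2.02 × 10^-2 / 1.05 = 0.0192 → 1.9%

1.9%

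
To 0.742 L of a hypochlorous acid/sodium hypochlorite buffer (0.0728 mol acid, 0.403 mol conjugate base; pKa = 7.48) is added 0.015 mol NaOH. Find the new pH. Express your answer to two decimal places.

After neutralization: n(HOCl) = 0.0578 mol, n(OCl-) = 0.418 mol.
Henderson–Hasselbalch with mole ratio 0.418/0.0578: pH = 7.48 + (+0.859)

pH = 8.34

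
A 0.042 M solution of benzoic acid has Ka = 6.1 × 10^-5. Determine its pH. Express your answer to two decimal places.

pH = 2.80

C6H5COOH ⇌ C6H5COO- + H+
Ka = x²/(0.042 − x) = 6.1 × 10^-5
Neglecting x in the denominator: x = √(6.1 × 10^-5 × 0.042) = 1.60 × 10^-3 M
pH = −log[H+] = −log(1.60 × 10^-3) = 2.80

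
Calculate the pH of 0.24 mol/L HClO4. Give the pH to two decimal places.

pH = 0.62

HClO4 is a strong acid and dissociates completely, so [H+] = 0.24 M.
pH = -log(0.24) = 0.62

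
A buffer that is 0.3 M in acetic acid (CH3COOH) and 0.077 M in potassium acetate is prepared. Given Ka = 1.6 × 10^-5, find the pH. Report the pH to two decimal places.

pKa = −log(1.6 × 10^-5) = 4.796
pH = pKa + log([A⁻]/[HA]) = 4.796 + log(0.077/0.3)
pH = 4.796 + (-0.591) = 4.21

pH = 4.21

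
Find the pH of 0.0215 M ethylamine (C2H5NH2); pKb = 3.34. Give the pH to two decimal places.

pH = 11.46

C2H5NH2 + H2O ⇌ C2H5NH3+ + OH-
Kb = 10^(−3.34) = 4.57 × 10^-4
Kb = [OH-]²/(0.0215 − [OH-]) = 4.57 × 10^-4
Here C₀/Kb ≈ 47, so the small-[OH-] approximation fails. Use the quadratic:
[OH-] = (−Kb + √(Kb² + 4·Kb·C₀))/2 = 2.91 × 10^-3 M
pOH = −log(2.91 × 10^-3) = 2.54; pH = 14.00 − 2.54 = 11.46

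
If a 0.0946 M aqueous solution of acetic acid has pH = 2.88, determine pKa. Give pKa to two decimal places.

pKa = 4.73

[H+] = 10^(-2.88) = 1.32 × 10^-3 M
At equilibrium [HA] = 0.0946 − 1.32 × 10^-3 = 9.33 × 10^-2 M
Ka = [H+][A-]/[HA] = (1.32 × 10^-3)² / 9.33 × 10^-2 = 1.87 × 10^-5
pKa = -log(1.87 × 10^-5) = 4.73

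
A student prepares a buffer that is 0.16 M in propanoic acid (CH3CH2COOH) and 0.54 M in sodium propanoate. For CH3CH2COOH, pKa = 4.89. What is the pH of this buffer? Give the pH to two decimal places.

pH = 5.42

pH = pKa + log([A⁻]/[HA]) = 4.89 + log(0.54/0.16)
pH = 4.89 + (+0.528) = 5.42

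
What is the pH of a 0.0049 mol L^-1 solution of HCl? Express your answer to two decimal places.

pH = 2.31

HCl is a strong acid and dissociates completely, so [H+] = 0.0049 M.
pH = -log(0.0049) = 2.31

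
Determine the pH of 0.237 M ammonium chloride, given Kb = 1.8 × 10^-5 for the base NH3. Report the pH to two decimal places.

pH = 4.94

NH4+ is the conjugate acid of the weak base NH3.
Ka = Kw/Kb = 1.0×10^-14 / 1.8 × 10^-5 = 5.56 × 10^-10
Ka = [H+]²/(0.237 − [H+]) = 5.56 × 10^-10
Neglecting [H+] in the denominator: [H+] = √(5.56 × 10^-10 × 0.237) = 1.15 × 10^-5 M
pH = −log(1.15 × 10^-5) = 4.94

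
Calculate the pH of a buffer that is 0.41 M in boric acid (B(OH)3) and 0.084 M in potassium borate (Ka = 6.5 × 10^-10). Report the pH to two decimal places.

pH = 8.50

pKa = −log(6.5 × 10^-10) = 9.187
pH = pKa + log([A⁻]/[HA]) = 9.187 + log(0.084/0.41)
pH = 9.187 + (-0.689) = 8.50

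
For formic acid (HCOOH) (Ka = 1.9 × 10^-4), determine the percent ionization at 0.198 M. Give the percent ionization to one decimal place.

3.1%

HCOOH ⇌ HCOO- + H+; let x = [H+] at equilibrium.
x ≈ √(Ka·C₀) = √(1.9 × 10^-4 × 0.198) = 6.13 × 10^-3 M
% ionization = x/C₀ × 100% = 6.13 × 10^-3/0.198 × 100% = 3.1%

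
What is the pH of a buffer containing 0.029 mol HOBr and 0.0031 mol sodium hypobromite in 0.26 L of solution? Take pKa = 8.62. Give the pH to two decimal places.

Using pH = pKa + log([base]/[acid]) with [base]/[acid] = 0.0031/0.029:
pH = 8.62 + (-0.971) = 7.65

pH = 7.65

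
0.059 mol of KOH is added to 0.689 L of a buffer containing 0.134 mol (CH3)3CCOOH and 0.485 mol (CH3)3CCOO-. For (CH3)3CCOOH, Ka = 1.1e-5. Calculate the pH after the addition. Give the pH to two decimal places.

After neutralization: n((CH3)3CCOOH) = 0.075 mol, n((CH3)3CCOO-) = 0.544 mol.
pKa = −log(1.1 × 10^-5) = 4.959
Henderson–Hasselbalch with mole ratio 0.544/0.075: pH = 4.959 + (+0.861)

pH = 5.82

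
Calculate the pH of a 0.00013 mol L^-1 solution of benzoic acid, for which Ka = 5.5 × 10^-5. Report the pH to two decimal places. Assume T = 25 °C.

C6H5COOH ⇌ C6H5COO- + H+
Ka = [H+]²/(0.00013 − [H+]) = 5.5 × 10^-5
Here C₀/Ka ≈ 2.36, so the small-[H+] approximation fails. Use the quadratic:
[H+] = (−Ka + √(Ka² + 4·Ka·C₀))/2 = 6.14 × 10^-5 M
pH = −log(6.14 × 10^-5) = 4.21

pH = 4.21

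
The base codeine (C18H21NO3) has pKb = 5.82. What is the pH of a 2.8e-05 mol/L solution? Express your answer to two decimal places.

pH = 8.76

C18H21NO3 + H2O ⇌ C18H22NO3+ + OH-
Kb = 10^(−5.82) = 1.51 × 10^-6
Let x = [OH-] at equilibrium. Kb = x²/(2.8e-05 − x).
The 5% rule fails; solving x² + Kb·x − Kb·C₀ = 0 exactly:
x = (−Kb + √(Kb² + 4·Kb·C₀))/2 = 5.79 × 10^-6 M
pOH = 5.24, so pH = 14.00 − pOH = 8.76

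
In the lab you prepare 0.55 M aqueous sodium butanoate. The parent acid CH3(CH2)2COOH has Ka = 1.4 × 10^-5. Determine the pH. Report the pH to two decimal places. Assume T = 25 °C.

pH = 9.30

CH3(CH2)2COO- is the conjugate base of the weak acid CH3(CH2)2COOH.
Kb = Kw/Ka = 1.0×10^-14 / 1.4 × 10^-5 = 7.14 × 10^-10
From the ICE table, Kb = [OH-]²/(0.55 − [OH-]) = 7.14 × 10^-10.
Since Kb ≪ C₀, [OH-] ≈ √(Kb·C₀) = 1.98 × 10^-5 M.
Check: 0.0036% ionized — well under 5%, approximation valid.
pOH = −log(1.98 × 10^-5) = 4.70; pH = 14.00 − 4.70 = 9.30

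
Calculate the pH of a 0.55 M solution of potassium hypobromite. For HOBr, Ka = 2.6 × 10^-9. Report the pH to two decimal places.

pH = 11.16

OBr- is the conjugate base of the weak acid HOBr.
Kb = Kw/Ka = 1.0×10^-14 / 2.6 × 10^-9 = 3.85 × 10^-6
From the ICE table, Kb = [OH-]²/(0.55 − [OH-]) = 3.85 × 10^-6.
Since Kb ≪ C₀, [OH-] ≈ √(Kb·C₀) = 1.46 × 10^-3 M.
([OH-]/C₀ = 0.26% < 5%, so the approximation holds.)
pOH = 2.84, so pH = 14.00 − pOH = 11.16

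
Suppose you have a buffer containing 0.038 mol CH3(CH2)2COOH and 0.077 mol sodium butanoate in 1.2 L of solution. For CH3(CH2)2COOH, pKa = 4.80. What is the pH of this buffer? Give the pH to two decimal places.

Using pH = pKa + log([base]/[acid]) with [base]/[acid] = 0.077/0.038:
pH = 4.80 + (+0.307) = 5.11

pH = 5.11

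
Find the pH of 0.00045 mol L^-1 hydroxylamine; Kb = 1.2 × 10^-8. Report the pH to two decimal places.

NH2OH + H2O ⇌ NH3OH+ + OH-
From the ICE table, Kb = [OH-]²/(0.00045 − [OH-]) = 1.2 × 10^-8.
Neglecting [OH-] in the denominator: [OH-] = √(1.2 × 10^-8 × 0.00045) = 2.32 × 10^-6 M
([OH-]/C₀ = 0.52% < 5%, so the approximation holds.)
pOH = 5.63, so pH = 14.00 − pOH = 8.37

pH = 8.37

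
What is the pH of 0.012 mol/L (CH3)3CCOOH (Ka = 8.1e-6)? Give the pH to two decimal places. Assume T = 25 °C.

pH = 3.51

(CH3)3CCOOH ⇌ (CH3)3CCOO- + H+
Ka = [H+]²/(0.012 − [H+]) = 8.1 × 10^-6
Since Ka ≪ C₀, [H+] ≈ √(Ka·C₀) = 3.12 × 10^-4 M.
pH = −log[H+] = −log(3.12 × 10^-4) = 3.51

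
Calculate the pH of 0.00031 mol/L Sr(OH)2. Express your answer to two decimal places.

Sr(OH)2 is a strong base (each formula unit releases 2 OH-); [OH-] = 0.00062 M.
pOH = -log(0.00062) = 3.21
pH = 14.00 - 3.21 = 10.79

pH = 10.79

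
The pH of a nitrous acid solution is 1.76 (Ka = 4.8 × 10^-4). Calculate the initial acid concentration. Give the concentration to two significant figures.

C₀ = 6.5 × 10^-1 M

[H+] = 10^(-1.76) = 1.74 × 10^-2 M = x
Ka = x²/(C₀ − x) ⇒ C₀ = x + x²/Ka
C₀ = 1.74 × 10^-2 + (1.74 × 10^-2)²/(4.8 × 10^-4) = 6.48 × 10^-1 M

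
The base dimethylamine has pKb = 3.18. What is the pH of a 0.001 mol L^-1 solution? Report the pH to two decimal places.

(CH3)2NH + H2O ⇌ (CH3)2NH2+ + OH-
Kb = 10^(−3.18) = 6.61 × 10^-4
From the ICE table, Kb = [OH-]²/(0.001 − [OH-]) = 6.61 × 10^-4.
[OH-] is not negligible relative to C₀; solve [OH-]² + 0.000661·[OH-] − 6.61e-07 = 0.
[OH-] = (−Kb + √(Kb² + 4·Kb·C₀))/2 = 5.47 × 10^-4 M
pOH = −log(5.47 × 10^-4) = 3.26; pH = 14.00 − 3.26 = 10.74

pH = 10.74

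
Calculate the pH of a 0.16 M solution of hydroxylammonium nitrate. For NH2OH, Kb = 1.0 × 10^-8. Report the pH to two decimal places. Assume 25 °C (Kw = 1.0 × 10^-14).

NH3OH+ is the conjugate acid of the weak base NH2OH.
Ka = Kw/Kb = 1.0×10^-14 / 1.0 × 10^-8 = 1.00 × 10^-6
From the ICE table, Ka = [H+]²/(0.16 − [H+]) = 1.00 × 10^-6.
Neglecting [H+] in the denominator: [H+] = √(1.00 × 10^-6 × 0.16) = 4.00 × 10^-4 M
pH = −log[H+] = −log(4.00 × 10^-4) = 3.40

pH = 3.40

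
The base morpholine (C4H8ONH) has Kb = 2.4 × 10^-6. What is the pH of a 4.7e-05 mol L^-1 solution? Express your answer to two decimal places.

pH = 8.98

C4H8ONH + H2O ⇌ C4H8ONH2+ + OH-
Let x = [OH-] at equilibrium. Kb = x²/(4.7e-05 − x).
x is not negligible relative to C₀; solve x² + 2.4e-06·x − 1.13e-10 = 0.
x = (−Kb + √(Kb² + 4·Kb·C₀))/2 = 9.49 × 10^-6 M
pOH = −log(9.49 × 10^-6) = 5.02; pH = 14.00 − 5.02 = 8.98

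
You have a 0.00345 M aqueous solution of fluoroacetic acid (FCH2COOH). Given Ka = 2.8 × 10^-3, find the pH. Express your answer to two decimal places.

FCH2COOH ⇌ FCH2COO- + H+
From the ICE table, Ka = [H+]²/(0.00345 − [H+]) = 2.8 × 10^-3.
[H+] is not negligible relative to C₀; solve [H+]² + 0.0028·[H+] − 9.66e-06 = 0.
[H+] = [−0.0028 + √(0.0028² + 3.86e-05)]/2 = 2.01 × 10^-3 M
pH = −log(2.01 × 10^-3) = 2.70

pH = 2.70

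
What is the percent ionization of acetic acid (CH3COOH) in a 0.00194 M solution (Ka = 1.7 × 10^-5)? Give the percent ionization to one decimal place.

CH3COOH ⇌ CH3COO- + H+; let x = [H+] at equilibrium.
Solve x² + 1.7e-05x − 3.3e-08 = 0 → x = 1.73 × 10^-4 M
% ionization = x/C₀ × 100% = 1.73 × 10^-4/0.00194 × 100% = 8.9%

8.9%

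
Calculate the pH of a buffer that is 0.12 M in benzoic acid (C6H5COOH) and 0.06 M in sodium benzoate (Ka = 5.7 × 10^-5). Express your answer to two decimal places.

pKa = −log(5.7 × 10^-5) = 4.244
pH = pKa + log([A⁻]/[HA]) = 4.244 + log(0.06/0.12)
pH = 4.244 + (-0.301) = 3.94

pH = 3.94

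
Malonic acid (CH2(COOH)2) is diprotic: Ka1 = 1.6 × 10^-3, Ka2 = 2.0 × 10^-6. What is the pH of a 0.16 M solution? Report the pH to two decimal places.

Ka1 ≫ Ka2, so treat the first dissociation as the only significant source of H+.
Ka1 = x²/(0.16 − x) = 1.6 × 10^-3
Solving the quadratic: x = (−Ka1 + √(Ka1² + 4·Ka1·C₀))/2 = 1.52 × 10^-2 M
pH = −log(1.52 × 10^-2) = 1.82

pH = 1.82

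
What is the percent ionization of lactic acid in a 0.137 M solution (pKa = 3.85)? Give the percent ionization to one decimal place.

3.2%

CH3CH(OH)COOH ⇌ CH3CH(OH)COO- + H+; let x = [H+] at equilibrium.
Ka = 10^(−3.85) = 1.41 × 10^-4
x ≈ √(Ka·C₀) = √(1.41 × 10^-4 × 0.137) = 4.40 × 10^-3 M
% ionization = x/C₀ × 100% = 4.40 × 10^-3/0.137 × 100% = 3.2%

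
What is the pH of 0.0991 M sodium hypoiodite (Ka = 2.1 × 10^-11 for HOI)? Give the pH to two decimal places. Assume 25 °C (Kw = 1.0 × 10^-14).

OI- is the conjugate base of the weak acid HOI.
Kb = Kw/Ka = 1.0×10^-14 / 2.1 × 10^-11 = 4.76 × 10^-4
From the ICE table, Kb = [OH-]²/(0.0991 − [OH-]) = 4.76 × 10^-4.
Here C₀/Kb ≈ 208, so the small-[OH-] approximation fails. Use the quadratic:
[OH-] = (−Kb + √(Kb² + 4·Kb·C₀))/2 = 6.63 × 10^-3 M
pOH = −log(6.63 × 10^-3) = 2.18; pH = 14.00 − 2.18 = 11.82

pH = 11.82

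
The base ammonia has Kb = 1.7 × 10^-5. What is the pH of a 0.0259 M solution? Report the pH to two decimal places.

pH = 10.82

NH3 + H2O ⇌ NH4+ + OH-
Let x = [OH-] at equilibrium. Kb = x²/(0.0259 − x).
Assume x ≪ 0.0259: x ≈ √(1.7 × 10^-5 × 0.0259) = 6.64 × 10^-4 M
Check: 2.6% ionized — well under 5%, approximation valid.
pOH = −log(6.64 × 10^-4) = 3.18; pH = 14.00 − 3.18 = 10.82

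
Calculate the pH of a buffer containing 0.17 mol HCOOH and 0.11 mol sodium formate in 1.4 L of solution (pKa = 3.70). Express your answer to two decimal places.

Henderson–Hasselbalch: pH = pKa + log([HCOO-]/[HCOOH]) = 3.70 + log(0.11/0.17)
pH = 3.70 + (-0.189) = 3.51

pH = 3.51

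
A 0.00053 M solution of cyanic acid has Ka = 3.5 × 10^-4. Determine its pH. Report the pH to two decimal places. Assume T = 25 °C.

HOCN ⇌ OCN- + H+
From the ICE table, Ka = [H+]²/(0.00053 − [H+]) = 3.5 × 10^-4.
[H+] is not negligible relative to C₀; solve [H+]² + 0.00035·[H+] − 1.85e-07 = 0.
[H+] = [−0.00035 + √(0.00035² + 7.42e-07)]/2 = 2.90 × 10^-4 M
pH = −log[H+] = −log(2.90 × 10^-4) = 3.54

pH = 3.54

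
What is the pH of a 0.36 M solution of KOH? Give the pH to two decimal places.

KOH is a strong base; [OH-] = 0.36 M.
pOH = -log(0.36) = 0.44
pH = 14.00 - 0.44 = 13.56

pH = 13.56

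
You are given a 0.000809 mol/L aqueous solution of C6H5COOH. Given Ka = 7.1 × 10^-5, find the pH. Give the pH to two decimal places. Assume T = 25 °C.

pH = 3.68

C6H5COOH ⇌ C6H5COO- + H+
From the ICE table, Ka = [H+]²/(0.000809 − [H+]) = 7.1 × 10^-5.
[H+] is not negligible relative to C₀; solve [H+]² + 7.1e-05·[H+] − 5.74e-08 = 0.
[H+] = (−Ka + √(Ka² + 4·Ka·C₀))/2 = 2.07 × 10^-4 M
pH = −log[H+] = −log(2.07 × 10^-4) = 3.68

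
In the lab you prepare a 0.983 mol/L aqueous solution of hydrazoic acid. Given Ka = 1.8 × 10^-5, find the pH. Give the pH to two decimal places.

HN3 ⇌ N3- + H+
Let x = [H+] at equilibrium. Ka = x²/(0.983 − x).
Neglecting x in the denominator: x = √(1.8 × 10^-5 × 0.983) = 4.21 × 10^-3 M
Check: 0.43% ionized — well under 5%, approximation valid.
pH = −log(4.21 × 10^-3) = 2.38

pH = 2.38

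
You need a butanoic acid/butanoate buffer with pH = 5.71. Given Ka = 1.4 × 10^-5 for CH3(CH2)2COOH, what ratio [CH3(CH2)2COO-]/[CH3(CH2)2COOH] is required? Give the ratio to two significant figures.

pKa = -log(1.4 × 10^-5) = 4.854
pH = pKa + log(r) ⇒ log(r) = 5.71 − 4.854 = +0.856
r = [CH3(CH2)2COO-]/[CH3(CH2)2COOH] = 10^(+0.856) = 7.18

ratio = 7.2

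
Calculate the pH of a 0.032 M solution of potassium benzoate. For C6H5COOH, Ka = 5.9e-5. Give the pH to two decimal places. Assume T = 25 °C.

C6H5COO- is the conjugate base of the weak acid C6H5COOH.
Kb = Kw/Ka = 1.0×10^-14 / 5.9 × 10^-5 = 1.69 × 10^-10
Kb = [OH-]²/(0.032 − [OH-]) = 1.69 × 10^-10
Since Kb ≪ C₀, [OH-] ≈ √(Kb·C₀) = 2.33 × 10^-6 M.
Check: 0.0073% ionized — well under 5%, approximation valid.
pOH = −log(2.33 × 10^-6) = 5.63; pH = 14.00 − 5.63 = 8.37

pH = 8.37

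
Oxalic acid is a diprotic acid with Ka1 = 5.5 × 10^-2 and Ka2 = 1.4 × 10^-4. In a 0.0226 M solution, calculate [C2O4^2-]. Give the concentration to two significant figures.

1.4 × 10^-4 M

First ionization gives [H+] ≈ [HC2O4-] = 1.72 × 10^-2 M.
Second step: Ka2 = [H+][C2O4^2-]/[HC2O4-] ≈ [C2O4^2-] (since [H+] ≈ [HC2O4-]).
So [C2O4^2-] ≈ Ka2.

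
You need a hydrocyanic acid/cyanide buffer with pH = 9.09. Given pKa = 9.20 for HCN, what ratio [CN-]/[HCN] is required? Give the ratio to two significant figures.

ratio = 0.78

pH = pKa + log(r) ⇒ log(r) = 9.09 − 9.20 = -0.11
r = [CN-]/[HCN] = 10^(-0.11) = 0.776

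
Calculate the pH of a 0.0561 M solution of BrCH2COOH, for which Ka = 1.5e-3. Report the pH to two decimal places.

BrCH2COOH ⇌ BrCH2COO- + H+
Ka = [H+]²/(0.0561 − [H+]) = 1.5 × 10^-3
[H+] is not negligible relative to C₀; solve [H+]² + 0.0015·[H+] − 8.41e-05 = 0.
[H+] = [−0.0015 + √(0.0015² + 0.000337)]/2 = 8.45 × 10^-3 M
pH = −log(8.45 × 10^-3) = 2.07

pH = 2.07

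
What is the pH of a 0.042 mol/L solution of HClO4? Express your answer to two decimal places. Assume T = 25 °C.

pH = 1.38

HClO4 is a strong acid and dissociates completely, so [H+] = 0.042 M.
pH = -log(0.042) = 1.38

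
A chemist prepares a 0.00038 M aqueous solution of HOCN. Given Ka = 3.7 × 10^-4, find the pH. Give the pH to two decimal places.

HOCN ⇌ OCN- + H+
From the ICE table, Ka = [H+]²/(0.00038 − [H+]) = 3.7 × 10^-4.
The 5% rule fails; solving [H+]² + Ka·[H+] − Ka·C₀ = 0 exactly:
[H+] = (−Ka + √(Ka² + 4·Ka·C₀))/2 = 2.33 × 10^-4 M
pH = −log[H+] = −log(2.33 × 10^-4) = 3.63

pH = 3.63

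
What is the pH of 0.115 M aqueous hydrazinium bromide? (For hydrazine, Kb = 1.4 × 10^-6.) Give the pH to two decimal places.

pH = 4.54

N2H5+ is the conjugate acid of the weak base N2H4.
Ka = Kw/Kb = 1.0×10^-14 / 1.4 × 10^-6 = 7.14 × 10^-9
From the ICE table, Ka = [H+]²/(0.115 − [H+]) = 7.14 × 10^-9.
Neglecting [H+] in the denominator: [H+] = √(7.14 × 10^-9 × 0.115) = 2.87 × 10^-5 M
Check: 0.025% ionized — well under 5%, approximation valid.
pH = −log[H+] = −log(2.87 × 10^-5) = 4.54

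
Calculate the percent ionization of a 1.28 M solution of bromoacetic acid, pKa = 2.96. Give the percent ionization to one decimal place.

BrCH2COOH ⇌ BrCH2COO- + H+; let x = [H+] at equilibrium.
Ka = 10^(−2.96) = 1.10 × 10^-3
x ≈ √(Ka·C₀) = √(1.10 × 10^-3 × 1.28) = 3.75 × 10^-2 M
% ionization = x/C₀ × 100% = 3.75 × 10^-2/1.28 × 100% = 2.9%

2.9%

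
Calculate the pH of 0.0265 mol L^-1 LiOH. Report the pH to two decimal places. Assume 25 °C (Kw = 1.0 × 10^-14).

LiOH is a strong base; [OH-] = 0.0265 M.
pOH = -log(0.0265) = 1.58
pH = 14.00 - 1.58 = 12.42

pH = 12.42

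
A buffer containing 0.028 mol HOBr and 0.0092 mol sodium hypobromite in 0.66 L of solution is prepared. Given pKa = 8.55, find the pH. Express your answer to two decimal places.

pH = 8.07

pH = pKa + log([A⁻]/[HA]) = 8.55 + log(0.0092/0.028)
pH = 8.55 + (-0.483) = 8.07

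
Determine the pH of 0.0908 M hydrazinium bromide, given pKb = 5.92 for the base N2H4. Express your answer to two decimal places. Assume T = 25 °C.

N2H5+ is the conjugate acid of the weak base N2H4.
Kb = 10^(−5.92) = 1.20 × 10^-6
Ka = Kw/Kb = 1.0×10^-14 / 1.20 × 10^-6 = 8.33 × 10^-9
From the ICE table, Ka = [H+]²/(0.0908 − [H+]) = 8.33 × 10^-9.
Assume [H+] ≪ 0.0908: [H+] ≈ √(8.33 × 10^-9 × 0.0908) = 2.75 × 10^-5 M
Check: 0.03% ionized — well under 5%, approximation valid.
pH = −log[H+] = −log(2.75 × 10^-5) = 4.56

pH = 4.56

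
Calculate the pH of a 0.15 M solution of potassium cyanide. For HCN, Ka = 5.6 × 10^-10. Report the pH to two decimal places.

pH = 11.21

CN- is the conjugate base of the weak acid HCN.
Kb = Kw/Ka = 1.0×10^-14 / 5.6 × 10^-10 = 1.79 × 10^-5
Kb = [OH-]²/(0.15 − [OH-]) = 1.79 × 10^-5
Neglecting [OH-] in the denominator: [OH-] = √(1.79 × 10^-5 × 0.15) = 1.64 × 10^-3 M
pOH = 2.79, so pH = 14.00 − pOH = 11.21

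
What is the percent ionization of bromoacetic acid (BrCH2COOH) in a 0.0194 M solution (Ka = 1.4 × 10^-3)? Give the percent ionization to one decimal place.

BrCH2COOH ⇌ BrCH2COO- + H+; let x = [H+] at equilibrium.
Solve x² + 0.0014x − 2.72e-05 = 0 → x = 4.56 × 10^-3 M
Fraction ionized = 4.56 × 10^-3 / 0.0194 = 0.2351 → 23.5%

23.5%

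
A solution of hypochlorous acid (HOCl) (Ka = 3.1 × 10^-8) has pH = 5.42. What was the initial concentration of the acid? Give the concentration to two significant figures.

C₀ = 4.7 × 10^-4 M

[H+] = 10^(-5.42) = 3.80 × 10^-6 M = x
Ka = x²/(C₀ − x) ⇒ C₀ = x + x²/Ka
C₀ = 3.80 × 10^-6 + (3.80 × 10^-6)²/(3.1 × 10^-8) = 4.70 × 10^-4 M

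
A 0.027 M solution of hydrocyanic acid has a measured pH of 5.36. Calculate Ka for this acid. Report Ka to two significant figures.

[H+] = 10^(-5.36) = 4.37 × 10^-6 M
At equilibrium [HA] = 0.027 − 4.37 × 10^-6 = 2.70 × 10^-2 M
Ka = [H+][A-]/[HA] = (4.37 × 10^-6)² / 2.70 × 10^-2 = 7.1 × 10^-10

Ka = 7.1 × 10^-10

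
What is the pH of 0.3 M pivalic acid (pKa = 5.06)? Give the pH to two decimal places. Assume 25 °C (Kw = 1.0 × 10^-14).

pH = 2.79

(CH3)3CCOOH ⇌ (CH3)3CCOO- + H+
Ka = 10^(−5.06) = 8.71 × 10^-6
Ka = [H+]²/(0.3 − [H+]) = 8.71 × 10^-6
Since Ka ≪ C₀, [H+] ≈ √(Ka·C₀) = 1.62 × 10^-3 M.
Check: 0.54% ionized — well under 5%, approximation valid.
pH = −log[H+] = −log(1.62 × 10^-3) = 2.79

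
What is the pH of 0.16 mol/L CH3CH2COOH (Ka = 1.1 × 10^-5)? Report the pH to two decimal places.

CH3CH2COOH ⇌ CH3CH2COO- + H+
Ka = x²/(0.16 − x) = 1.1 × 10^-5
Neglecting x in the denominator: x = √(1.1 × 10^-5 × 0.16) = 1.33 × 10^-3 M
(x/C₀ = 0.83% < 5%, so the approximation holds.)
pH = −log[H+] = −log(1.33 × 10^-3) = 2.88

pH = 2.88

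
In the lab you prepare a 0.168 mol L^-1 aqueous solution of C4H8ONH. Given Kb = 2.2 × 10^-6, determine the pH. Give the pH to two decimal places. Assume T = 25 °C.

C4H8ONH + H2O ⇌ C4H8ONH2+ + OH-
Kb = x²/(0.168 − x) = 2.2 × 10^-6
Since Kb ≪ C₀, x ≈ √(Kb·C₀) = 6.08 × 10^-4 M.
pOH = 3.22, so pH = 14.00 − pOH = 10.78

pH = 10.78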